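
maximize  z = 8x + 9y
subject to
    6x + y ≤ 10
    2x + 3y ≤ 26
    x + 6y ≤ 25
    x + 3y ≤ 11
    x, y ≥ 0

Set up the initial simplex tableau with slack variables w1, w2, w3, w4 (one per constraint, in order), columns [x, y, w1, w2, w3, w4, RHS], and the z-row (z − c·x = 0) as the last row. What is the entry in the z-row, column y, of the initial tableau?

-9

The z-row carries the negated objective coefficients: the y entry is -9.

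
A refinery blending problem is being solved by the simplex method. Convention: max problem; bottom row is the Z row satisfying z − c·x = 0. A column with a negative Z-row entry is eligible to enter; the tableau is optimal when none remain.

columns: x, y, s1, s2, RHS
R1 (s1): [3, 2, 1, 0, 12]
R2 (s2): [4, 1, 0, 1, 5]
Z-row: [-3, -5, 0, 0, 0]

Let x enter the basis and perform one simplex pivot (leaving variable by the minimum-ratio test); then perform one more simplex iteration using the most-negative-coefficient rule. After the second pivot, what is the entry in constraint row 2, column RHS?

Ratio test on column x — row 1: 12/3 = 4; row 2: 5/4 = 5/4. Minimum is 5/4 at row 2 (s2 leaves); pivot element 4.
Divide row 2 by 4; eliminate column x from the other rows.
Second iteration: most negative Z-row entry is -17/4 in column y, so y enters.
Ratio test on column y — row 1: (33/4)/(5/4) = 33/5; row 2: (5/4)/(1/4) = 5. Minimum is 5 at row 2 (x leaves); pivot element 1/4.
Divide row 2 by 1/4; eliminate column y from the other rows.
After both pivots, the entry at constraint row 2, column RHS is 5.

5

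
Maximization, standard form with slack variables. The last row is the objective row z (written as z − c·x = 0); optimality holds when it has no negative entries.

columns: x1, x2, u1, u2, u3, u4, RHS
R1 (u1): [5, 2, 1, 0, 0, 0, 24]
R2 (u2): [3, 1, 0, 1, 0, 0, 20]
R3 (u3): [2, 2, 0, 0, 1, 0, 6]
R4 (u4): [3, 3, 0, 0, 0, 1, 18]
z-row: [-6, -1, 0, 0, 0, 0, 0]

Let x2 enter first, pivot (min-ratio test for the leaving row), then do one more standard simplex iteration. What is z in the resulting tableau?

Ratio test on column x2 — row 1: 24/2 = 12; row 2: 20/1 = 20; row 3: 6/2 = 3; row 4: 18/3 = 6. Minimum is 3 at row 3 (u3 leaves); pivot element 2.
Pivot on row 3; the z-row RHS becomes 0 − (-1)·3 = 3.
Next entering variable (most negative z-row entry -5): x1.
Ratio test on column x1 — row 1: 18/3 = 6; row 2: 17/2 = 17/2; row 3: 3/1 = 3; row 4: entry 0 ≤ 0. Minimum is 3 at row 3 (x2 leaves); pivot element 1.
After the second pivot the z-row RHS is 3 − (-5)·3 = 18.

18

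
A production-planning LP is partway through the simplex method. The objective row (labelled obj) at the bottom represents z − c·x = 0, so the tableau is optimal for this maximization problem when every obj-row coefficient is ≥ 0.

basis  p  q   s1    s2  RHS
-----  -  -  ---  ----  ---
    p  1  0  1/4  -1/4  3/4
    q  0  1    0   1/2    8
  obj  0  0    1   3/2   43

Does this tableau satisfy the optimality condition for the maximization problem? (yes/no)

Every obj-row coefficient is ≥ 0, so the tableau is optimal.

yes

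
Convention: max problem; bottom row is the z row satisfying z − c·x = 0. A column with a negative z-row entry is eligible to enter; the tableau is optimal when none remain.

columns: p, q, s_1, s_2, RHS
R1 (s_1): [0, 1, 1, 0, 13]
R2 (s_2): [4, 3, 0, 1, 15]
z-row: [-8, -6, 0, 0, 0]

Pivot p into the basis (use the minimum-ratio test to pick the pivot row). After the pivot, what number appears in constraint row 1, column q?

1

Ratio test on column p — row 1: entry 0 ≤ 0; row 2: 15/4 = 15/4. Minimum is 15/4 at row 2 (s_2 leaves); pivot element 4.
Divide row 2 by 4; eliminate column p from the other rows.
Row 1 update in column q: 1 − 0·(3/4) = 1.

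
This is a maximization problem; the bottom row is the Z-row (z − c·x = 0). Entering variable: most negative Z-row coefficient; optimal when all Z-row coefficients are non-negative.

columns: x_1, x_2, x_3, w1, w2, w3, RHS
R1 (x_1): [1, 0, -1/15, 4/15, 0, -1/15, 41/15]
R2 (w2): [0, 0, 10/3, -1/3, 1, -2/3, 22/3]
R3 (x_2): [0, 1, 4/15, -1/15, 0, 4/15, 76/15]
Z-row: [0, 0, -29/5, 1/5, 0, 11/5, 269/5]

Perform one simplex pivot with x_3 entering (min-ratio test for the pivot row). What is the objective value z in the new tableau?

Ratio test on column x_3 — row 1: entry -1/15 ≤ 0; row 2: (22/3)/(10/3) = 11/5; row 3: (76/15)/(4/15) = 19. Minimum is 11/5 at row 2 (w2 leaves); pivot element 10/3.
Pivot on row 2; the Z-row RHS becomes 269/5 − (-29/5)·(11/5) = 1664/25.

1664/25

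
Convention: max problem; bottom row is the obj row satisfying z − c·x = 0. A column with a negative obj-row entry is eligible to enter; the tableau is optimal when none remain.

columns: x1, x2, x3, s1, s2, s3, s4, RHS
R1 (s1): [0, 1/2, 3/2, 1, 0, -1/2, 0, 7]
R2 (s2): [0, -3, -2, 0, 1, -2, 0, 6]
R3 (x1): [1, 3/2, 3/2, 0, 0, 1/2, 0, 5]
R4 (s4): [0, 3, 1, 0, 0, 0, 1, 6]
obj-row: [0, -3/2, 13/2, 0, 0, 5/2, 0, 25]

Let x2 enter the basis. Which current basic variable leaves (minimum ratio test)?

Column x2 entries and ratios — s1: 7/(1/2) = 14; s2: -3 ≤ 0, skip; x1: 5/(3/2) = 10/3; s4: 6/3 = 2.
Smallest ratio is 2 in the row of s4, so s4 leaves.

s4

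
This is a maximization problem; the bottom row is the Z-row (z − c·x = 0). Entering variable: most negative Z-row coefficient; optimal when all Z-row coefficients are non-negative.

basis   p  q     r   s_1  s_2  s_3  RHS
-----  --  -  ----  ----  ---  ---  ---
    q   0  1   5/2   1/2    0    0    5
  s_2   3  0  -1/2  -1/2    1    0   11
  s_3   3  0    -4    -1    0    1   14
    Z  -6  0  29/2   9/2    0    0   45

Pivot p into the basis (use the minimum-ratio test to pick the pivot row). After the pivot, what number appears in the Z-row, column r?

27/2

Ratio test on column p — row 1: entry 0 ≤ 0; row 2: 11/3 = 11/3; row 3: 14/3 = 14/3. Minimum is 11/3 at row 2 (s_2 leaves); pivot element 3.
Divide row 2 by 3; eliminate column p from the other rows.
Z-row update in column r: 29/2 − (-6)·(-1/6) = 27/2.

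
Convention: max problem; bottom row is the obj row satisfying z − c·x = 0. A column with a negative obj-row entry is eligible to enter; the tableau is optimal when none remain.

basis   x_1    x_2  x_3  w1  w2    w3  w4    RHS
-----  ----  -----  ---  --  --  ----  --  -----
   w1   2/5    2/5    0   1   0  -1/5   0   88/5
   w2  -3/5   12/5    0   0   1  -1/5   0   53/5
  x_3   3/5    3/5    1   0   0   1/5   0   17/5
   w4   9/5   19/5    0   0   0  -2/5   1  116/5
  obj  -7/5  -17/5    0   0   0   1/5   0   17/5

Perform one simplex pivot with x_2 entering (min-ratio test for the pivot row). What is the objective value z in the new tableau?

221/12

Ratio test on column x_2 — row 1: (88/5)/(2/5) = 44; row 2: (53/5)/(12/5) = 53/12; row 3: (17/5)/(3/5) = 17/3; row 4: (116/5)/(19/5) = 116/19. Minimum is 53/12 at row 2 (w2 leaves); pivot element 12/5.
Pivot on row 2; the obj-row RHS becomes 17/5 − (-17/5)·(53/12) = 221/12.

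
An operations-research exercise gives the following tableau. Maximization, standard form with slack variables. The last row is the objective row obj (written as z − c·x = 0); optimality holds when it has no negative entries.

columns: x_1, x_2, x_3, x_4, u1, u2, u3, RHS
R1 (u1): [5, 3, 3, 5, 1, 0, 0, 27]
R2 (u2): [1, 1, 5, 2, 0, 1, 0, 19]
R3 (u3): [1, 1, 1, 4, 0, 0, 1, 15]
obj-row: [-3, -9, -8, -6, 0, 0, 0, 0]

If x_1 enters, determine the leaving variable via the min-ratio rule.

Column x_1 entries and ratios — u1: 27/5 = 27/5; u2: 19/1 = 19; u3: 15/1 = 15.
Smallest ratio is 27/5 in the row of u1, so u1 leaves.

u1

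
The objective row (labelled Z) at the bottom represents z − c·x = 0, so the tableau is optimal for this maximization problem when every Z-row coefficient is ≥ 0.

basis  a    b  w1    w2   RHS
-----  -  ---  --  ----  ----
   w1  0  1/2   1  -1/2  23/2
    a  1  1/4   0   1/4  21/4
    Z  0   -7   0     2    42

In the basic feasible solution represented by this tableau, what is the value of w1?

w1 is basic (row 1); its value is the RHS of that row, 23/2.

23/2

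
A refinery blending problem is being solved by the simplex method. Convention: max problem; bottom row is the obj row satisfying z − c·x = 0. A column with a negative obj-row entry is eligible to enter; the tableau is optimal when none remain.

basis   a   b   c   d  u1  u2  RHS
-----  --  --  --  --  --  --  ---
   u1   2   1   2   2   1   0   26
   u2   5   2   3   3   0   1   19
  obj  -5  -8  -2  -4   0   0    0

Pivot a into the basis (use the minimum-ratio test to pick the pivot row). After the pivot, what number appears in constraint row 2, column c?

3/5

Ratio test on column a — row 1: 26/2 = 13; row 2: 19/5 = 19/5. Minimum is 19/5 at row 2 (u2 leaves); pivot element 5.
Divide row 2 by 5; eliminate column a from the other rows.
In the new row 2, the c entry is the old entry divided by the pivot: 3/5 = 3/5.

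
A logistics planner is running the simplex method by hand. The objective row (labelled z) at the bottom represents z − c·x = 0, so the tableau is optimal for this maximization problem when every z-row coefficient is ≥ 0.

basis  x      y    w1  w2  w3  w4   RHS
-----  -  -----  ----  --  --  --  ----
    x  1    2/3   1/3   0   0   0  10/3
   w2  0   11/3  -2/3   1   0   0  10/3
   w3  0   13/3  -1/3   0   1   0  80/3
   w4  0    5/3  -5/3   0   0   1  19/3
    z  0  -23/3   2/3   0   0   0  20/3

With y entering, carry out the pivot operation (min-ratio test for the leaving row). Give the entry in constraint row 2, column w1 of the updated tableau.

Ratio test on column y — row 1: (10/3)/(2/3) = 5; row 2: (10/3)/(11/3) = 10/11; row 3: (80/3)/(13/3) = 80/13; row 4: (19/3)/(5/3) = 19/5. Minimum is 10/11 at row 2 (w2 leaves); pivot element 11/3.
Divide row 2 by 11/3; eliminate column y from the other rows.
In the new row 2, the w1 entry is the old entry divided by the pivot: (-2/3)/(11/3) = -2/11.

-2/11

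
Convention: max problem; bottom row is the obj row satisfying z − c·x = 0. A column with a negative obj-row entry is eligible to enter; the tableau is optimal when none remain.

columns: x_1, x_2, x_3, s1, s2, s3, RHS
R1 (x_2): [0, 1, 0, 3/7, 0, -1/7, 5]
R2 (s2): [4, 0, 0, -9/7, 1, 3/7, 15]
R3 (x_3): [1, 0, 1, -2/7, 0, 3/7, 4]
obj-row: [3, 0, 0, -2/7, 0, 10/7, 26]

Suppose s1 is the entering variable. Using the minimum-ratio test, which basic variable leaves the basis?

x_2

Column s1 entries and ratios — x_2: 5/(3/7) = 35/3; s2: -9/7 ≤ 0, skip; x_3: -2/7 ≤ 0, skip.
Smallest ratio is 35/3 in the row of x_2, so x_2 leaves.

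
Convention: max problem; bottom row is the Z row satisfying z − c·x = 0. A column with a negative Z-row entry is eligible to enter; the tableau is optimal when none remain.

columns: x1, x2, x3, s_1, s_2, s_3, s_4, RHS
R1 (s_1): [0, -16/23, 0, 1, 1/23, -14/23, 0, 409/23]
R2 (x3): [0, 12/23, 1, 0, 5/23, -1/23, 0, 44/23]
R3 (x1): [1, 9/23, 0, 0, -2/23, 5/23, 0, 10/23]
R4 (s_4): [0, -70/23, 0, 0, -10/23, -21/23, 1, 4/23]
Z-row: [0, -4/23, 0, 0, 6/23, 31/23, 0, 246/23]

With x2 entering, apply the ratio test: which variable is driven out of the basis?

x1

Column x2 entries and ratios — s_1: -16/23 ≤ 0, skip; x3: (44/23)/(12/23) = 11/3; x1: (10/23)/(9/23) = 10/9; s_4: -70/23 ≤ 0, skip.
Smallest ratio is 10/9 in the row of x1, so x1 leaves.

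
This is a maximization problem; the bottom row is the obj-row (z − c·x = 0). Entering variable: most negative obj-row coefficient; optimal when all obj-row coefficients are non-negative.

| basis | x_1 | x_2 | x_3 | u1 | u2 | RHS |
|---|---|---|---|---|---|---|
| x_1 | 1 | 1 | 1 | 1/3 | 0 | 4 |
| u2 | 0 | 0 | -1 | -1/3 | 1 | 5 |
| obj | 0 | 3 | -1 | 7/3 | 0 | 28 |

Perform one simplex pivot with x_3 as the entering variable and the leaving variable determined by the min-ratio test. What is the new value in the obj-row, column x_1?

Ratio test on column x_3 — row 1: 4/1 = 4; row 2: entry -1 ≤ 0. Minimum is 4 at row 1 (x_1 leaves); pivot element 1.
Divide row 1 by 1; eliminate column x_3 from the other rows.
obj-row update in column x_1: 0 − (-1)·1 = 1.

1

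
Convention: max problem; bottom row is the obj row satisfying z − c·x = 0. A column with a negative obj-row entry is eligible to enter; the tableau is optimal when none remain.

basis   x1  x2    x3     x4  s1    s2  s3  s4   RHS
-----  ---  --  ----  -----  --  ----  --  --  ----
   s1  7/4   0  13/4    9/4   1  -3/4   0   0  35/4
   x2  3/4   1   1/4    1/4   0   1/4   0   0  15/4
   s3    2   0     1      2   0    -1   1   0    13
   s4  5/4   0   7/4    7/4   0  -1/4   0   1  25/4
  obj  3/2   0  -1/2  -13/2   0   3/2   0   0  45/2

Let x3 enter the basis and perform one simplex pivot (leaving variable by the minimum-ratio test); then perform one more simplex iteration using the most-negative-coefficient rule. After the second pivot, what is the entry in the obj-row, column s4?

Ratio test on column x3 — row 1: (35/4)/(13/4) = 35/13; row 2: (15/4)/(1/4) = 15; row 3: 13/1 = 13; row 4: (25/4)/(7/4) = 25/7. Minimum is 35/13 at row 1 (s1 leaves); pivot element 13/4.
Divide row 1 by 13/4; eliminate column x3 from the other rows.
Second iteration: most negative obj-row entry is -80/13 in column x4, so x4 enters.
Ratio test on column x4 — row 1: (35/13)/(9/13) = 35/9; row 2: (40/13)/(1/13) = 40; row 3: (134/13)/(17/13) = 134/17; row 4: (20/13)/(7/13) = 20/7. Minimum is 20/7 at row 4 (s4 leaves); pivot element 7/13.
Divide row 4 by 7/13; eliminate column x4 from the other rows.
After both pivots, the entry at the obj-row, column s4 is 80/7.

80/7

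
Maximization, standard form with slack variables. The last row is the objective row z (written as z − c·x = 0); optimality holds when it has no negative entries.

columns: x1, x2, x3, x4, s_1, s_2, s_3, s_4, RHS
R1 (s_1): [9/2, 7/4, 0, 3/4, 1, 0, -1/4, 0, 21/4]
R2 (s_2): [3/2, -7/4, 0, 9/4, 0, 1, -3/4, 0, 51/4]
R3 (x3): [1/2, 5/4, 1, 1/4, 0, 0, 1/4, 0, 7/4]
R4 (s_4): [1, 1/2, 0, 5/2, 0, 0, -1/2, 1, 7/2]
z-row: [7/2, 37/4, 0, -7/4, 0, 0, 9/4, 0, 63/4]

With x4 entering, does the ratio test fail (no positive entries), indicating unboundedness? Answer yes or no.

Column x4 has positive entries in row(s) 1, 2, 3, 4, so the ratio test bounds it — not unbounded.

no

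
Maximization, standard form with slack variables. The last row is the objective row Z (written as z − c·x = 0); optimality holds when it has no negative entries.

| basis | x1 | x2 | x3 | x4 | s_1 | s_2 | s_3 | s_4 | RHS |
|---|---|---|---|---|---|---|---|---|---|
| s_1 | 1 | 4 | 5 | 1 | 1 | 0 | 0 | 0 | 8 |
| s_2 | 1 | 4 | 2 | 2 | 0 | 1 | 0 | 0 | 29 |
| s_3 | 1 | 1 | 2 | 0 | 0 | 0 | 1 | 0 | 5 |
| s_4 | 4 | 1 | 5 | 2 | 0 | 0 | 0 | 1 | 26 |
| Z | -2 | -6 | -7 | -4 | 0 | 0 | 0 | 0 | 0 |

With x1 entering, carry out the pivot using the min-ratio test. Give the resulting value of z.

Ratio test on column x1 — row 1: 8/1 = 8; row 2: 29/1 = 29; row 3: 5/1 = 5; row 4: 26/4 = 13/2. Minimum is 5 at row 3 (s_3 leaves); pivot element 1.
Pivot on row 3; the Z-row RHS becomes 0 − (-2)·5 = 10.

10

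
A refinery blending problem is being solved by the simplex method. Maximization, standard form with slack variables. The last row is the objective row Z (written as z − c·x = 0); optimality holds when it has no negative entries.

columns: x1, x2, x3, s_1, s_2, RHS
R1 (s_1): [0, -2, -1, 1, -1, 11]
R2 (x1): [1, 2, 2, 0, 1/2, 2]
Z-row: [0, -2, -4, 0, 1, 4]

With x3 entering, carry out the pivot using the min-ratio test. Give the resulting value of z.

8

Ratio test on column x3 — row 1: entry -1 ≤ 0; row 2: 2/2 = 1. Minimum is 1 at row 2 (x1 leaves); pivot element 2.
Pivot on row 2; the Z-row RHS becomes 4 − (-4)·1 = 8.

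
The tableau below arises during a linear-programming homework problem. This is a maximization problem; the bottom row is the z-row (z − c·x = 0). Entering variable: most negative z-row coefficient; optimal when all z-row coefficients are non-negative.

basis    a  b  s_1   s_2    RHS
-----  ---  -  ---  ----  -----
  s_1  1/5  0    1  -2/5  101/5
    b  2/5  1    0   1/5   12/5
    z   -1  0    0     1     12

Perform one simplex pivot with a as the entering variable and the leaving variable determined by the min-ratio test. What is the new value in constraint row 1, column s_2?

Ratio test on column a — row 1: (101/5)/(1/5) = 101; row 2: (12/5)/(2/5) = 6. Minimum is 6 at row 2 (b leaves); pivot element 2/5.
Divide row 2 by 2/5; eliminate column a from the other rows.
Row 1 update in column s_2: -2/5 − (1/5)·(1/2) = -1/2.

-1/2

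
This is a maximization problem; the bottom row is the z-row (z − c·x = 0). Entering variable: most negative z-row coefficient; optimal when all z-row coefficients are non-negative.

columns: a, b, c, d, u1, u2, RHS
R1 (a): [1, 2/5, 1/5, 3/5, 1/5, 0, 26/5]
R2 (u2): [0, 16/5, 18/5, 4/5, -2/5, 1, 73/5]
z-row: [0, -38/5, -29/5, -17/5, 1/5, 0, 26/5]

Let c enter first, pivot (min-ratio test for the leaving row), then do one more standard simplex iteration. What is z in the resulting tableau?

319/8

Ratio test on column c — row 1: (26/5)/(1/5) = 26; row 2: (73/5)/(18/5) = 73/18. Minimum is 73/18 at row 2 (u2 leaves); pivot element 18/5.
Pivot on row 2; the z-row RHS becomes 26/5 − (-29/5)·(73/18) = 517/18.
Next entering variable (most negative z-row entry -22/9): b.
Ratio test on column b — row 1: (79/18)/(2/9) = 79/4; row 2: (73/18)/(8/9) = 73/16. Minimum is 73/16 at row 2 (c leaves); pivot element 8/9.
After the second pivot the z-row RHS is 517/18 − (-22/9)·(73/16) = 319/8.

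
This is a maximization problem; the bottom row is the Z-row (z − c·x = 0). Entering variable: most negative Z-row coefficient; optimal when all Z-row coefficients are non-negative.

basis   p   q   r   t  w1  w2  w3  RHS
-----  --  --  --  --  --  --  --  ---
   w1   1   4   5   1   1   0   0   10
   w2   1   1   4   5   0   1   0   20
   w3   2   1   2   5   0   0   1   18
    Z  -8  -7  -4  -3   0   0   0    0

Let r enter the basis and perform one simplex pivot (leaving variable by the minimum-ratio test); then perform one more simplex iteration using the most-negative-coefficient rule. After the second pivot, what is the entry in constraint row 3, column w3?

5/8

Ratio test on column r — row 1: 10/5 = 2; row 2: 20/4 = 5; row 3: 18/2 = 9. Minimum is 2 at row 1 (w1 leaves); pivot element 5.
Divide row 1 by 5; eliminate column r from the other rows.
Second iteration: most negative Z-row entry is -36/5 in column p, so p enters.
Ratio test on column p — row 1: 2/(1/5) = 10; row 2: 12/(1/5) = 60; row 3: 14/(8/5) = 35/4. Minimum is 35/4 at row 3 (w3 leaves); pivot element 8/5.
Divide row 3 by 8/5; eliminate column p from the other rows.
After both pivots, the entry at constraint row 3, column w3 is 5/8.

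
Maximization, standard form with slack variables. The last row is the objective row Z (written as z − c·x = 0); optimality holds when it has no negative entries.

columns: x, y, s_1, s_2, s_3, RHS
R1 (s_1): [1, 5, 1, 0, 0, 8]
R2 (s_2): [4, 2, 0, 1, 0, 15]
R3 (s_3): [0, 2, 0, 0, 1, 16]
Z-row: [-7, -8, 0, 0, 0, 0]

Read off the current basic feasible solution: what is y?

y is not in the basis, so in the current basic feasible solution y = 0.

0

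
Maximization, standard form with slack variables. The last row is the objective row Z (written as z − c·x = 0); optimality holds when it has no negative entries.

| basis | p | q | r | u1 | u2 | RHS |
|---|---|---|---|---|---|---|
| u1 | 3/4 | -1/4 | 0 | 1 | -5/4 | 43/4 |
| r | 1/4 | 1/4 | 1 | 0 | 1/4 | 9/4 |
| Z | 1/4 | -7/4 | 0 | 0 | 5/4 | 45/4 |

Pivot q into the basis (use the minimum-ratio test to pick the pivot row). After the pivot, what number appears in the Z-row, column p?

2

Ratio test on column q — row 1: entry -1/4 ≤ 0; row 2: (9/4)/(1/4) = 9. Minimum is 9 at row 2 (r leaves); pivot element 1/4.
Divide row 2 by 1/4; eliminate column q from the other rows.
Z-row update in column p: 1/4 − (-7/4)·1 = 2.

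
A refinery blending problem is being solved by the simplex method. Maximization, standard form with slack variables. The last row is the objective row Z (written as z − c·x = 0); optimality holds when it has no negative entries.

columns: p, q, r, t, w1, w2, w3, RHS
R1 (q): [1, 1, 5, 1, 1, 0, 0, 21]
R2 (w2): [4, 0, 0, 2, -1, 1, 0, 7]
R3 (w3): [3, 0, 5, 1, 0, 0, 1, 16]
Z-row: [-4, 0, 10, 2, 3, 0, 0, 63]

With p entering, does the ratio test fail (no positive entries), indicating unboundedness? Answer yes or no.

Column p has positive entries in row(s) 1, 2, 3, so the ratio test bounds it — not unbounded.

no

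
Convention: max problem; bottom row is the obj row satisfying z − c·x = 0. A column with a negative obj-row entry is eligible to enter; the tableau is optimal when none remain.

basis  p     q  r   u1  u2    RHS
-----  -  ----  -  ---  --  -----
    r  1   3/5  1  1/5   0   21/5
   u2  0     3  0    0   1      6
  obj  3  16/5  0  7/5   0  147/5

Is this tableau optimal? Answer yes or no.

Every obj-row coefficient is ≥ 0, so the tableau is optimal.

yes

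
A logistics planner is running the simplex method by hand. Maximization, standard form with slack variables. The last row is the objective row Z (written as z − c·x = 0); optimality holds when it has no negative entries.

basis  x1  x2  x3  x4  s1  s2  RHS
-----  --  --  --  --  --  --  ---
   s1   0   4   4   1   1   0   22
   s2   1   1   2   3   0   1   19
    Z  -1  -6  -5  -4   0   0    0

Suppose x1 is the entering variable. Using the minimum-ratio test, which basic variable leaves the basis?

Column x1 entries and ratios — s1: 0 ≤ 0, skip; s2: 19/1 = 19.
Smallest ratio is 19 in the row of s2, so s2 leaves.

s2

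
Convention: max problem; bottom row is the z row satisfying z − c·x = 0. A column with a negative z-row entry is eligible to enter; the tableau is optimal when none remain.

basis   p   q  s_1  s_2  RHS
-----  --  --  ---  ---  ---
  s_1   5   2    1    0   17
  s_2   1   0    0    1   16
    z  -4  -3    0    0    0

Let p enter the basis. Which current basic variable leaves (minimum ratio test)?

Column p entries and ratios — s_1: 17/5 = 17/5; s_2: 16/1 = 16.
Smallest ratio is 17/5 in the row of s_1, so s_1 leaves.

s_1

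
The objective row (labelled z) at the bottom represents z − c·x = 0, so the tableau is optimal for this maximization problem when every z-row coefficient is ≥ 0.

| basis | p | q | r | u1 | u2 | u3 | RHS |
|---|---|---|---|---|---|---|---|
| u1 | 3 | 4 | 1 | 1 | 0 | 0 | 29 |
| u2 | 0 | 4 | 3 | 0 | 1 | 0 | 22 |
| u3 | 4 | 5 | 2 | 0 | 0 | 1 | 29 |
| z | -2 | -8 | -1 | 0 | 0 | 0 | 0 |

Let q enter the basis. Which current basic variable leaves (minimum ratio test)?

u2

Column q entries and ratios — u1: 29/4 = 29/4; u2: 22/4 = 11/2; u3: 29/5 = 29/5.
Smallest ratio is 11/2 in the row of u2, so u2 leaves.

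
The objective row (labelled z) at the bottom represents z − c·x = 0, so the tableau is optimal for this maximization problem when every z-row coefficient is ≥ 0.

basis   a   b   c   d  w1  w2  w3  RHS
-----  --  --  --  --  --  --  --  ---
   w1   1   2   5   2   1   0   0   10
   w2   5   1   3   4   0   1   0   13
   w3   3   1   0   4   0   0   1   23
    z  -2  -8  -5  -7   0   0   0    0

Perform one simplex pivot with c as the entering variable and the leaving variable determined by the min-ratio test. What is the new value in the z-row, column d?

-5

Ratio test on column c — row 1: 10/5 = 2; row 2: 13/3 = 13/3; row 3: entry 0 ≤ 0. Minimum is 2 at row 1 (w1 leaves); pivot element 5.
Divide row 1 by 5; eliminate column c from the other rows.
z-row update in column d: -7 − (-5)·(2/5) = -5.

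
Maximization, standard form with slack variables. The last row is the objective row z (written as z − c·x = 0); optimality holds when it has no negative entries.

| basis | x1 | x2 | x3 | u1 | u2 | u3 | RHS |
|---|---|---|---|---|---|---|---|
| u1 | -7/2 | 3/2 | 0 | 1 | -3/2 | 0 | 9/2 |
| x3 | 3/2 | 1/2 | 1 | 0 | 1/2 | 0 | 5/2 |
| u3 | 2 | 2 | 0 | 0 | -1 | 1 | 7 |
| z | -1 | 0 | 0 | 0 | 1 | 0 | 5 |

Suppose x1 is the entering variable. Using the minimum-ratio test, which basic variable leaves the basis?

Column x1 entries and ratios — u1: -7/2 ≤ 0, skip; x3: (5/2)/(3/2) = 5/3; u3: 7/2 = 7/2.
Smallest ratio is 5/3 in the row of x3, so x3 leaves.

x3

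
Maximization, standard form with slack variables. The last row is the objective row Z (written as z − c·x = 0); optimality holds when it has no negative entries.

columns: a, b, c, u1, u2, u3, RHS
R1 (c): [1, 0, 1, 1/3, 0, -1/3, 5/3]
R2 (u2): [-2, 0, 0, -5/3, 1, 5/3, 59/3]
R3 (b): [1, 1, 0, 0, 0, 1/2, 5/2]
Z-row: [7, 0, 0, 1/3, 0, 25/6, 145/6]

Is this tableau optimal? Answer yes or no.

Every Z-row coefficient is ≥ 0, so the tableau is optimal.

yes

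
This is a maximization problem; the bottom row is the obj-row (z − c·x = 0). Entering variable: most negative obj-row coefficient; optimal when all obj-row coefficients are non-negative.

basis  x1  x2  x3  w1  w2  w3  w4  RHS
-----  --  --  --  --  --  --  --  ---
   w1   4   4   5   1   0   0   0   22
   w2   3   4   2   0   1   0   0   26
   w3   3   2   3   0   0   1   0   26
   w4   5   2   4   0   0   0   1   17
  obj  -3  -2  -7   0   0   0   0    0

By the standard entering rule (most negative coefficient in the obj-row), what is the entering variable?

Negative obj-row entries: x1: -3, x2: -2, x3: -7.
The most negative is -7 in column x3, so x3 enters.

x3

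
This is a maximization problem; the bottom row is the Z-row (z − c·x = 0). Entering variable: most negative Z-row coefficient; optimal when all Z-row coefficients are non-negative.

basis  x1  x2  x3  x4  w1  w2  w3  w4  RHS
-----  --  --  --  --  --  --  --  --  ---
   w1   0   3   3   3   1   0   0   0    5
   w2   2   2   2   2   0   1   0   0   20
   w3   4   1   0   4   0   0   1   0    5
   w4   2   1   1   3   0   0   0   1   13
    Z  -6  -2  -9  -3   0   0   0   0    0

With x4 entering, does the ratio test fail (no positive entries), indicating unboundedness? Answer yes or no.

no

Column x4 has positive entries in row(s) 1, 2, 3, 4, so the ratio test bounds it — not unbounded.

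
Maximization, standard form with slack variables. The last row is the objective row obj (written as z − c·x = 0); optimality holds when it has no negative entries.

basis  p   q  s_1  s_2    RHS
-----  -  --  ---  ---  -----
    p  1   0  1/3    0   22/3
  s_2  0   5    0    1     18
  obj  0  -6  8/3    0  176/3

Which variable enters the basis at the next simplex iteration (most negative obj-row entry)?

q

Negative obj-row entries: q: -6.
The most negative is -6 in column q, so q enters.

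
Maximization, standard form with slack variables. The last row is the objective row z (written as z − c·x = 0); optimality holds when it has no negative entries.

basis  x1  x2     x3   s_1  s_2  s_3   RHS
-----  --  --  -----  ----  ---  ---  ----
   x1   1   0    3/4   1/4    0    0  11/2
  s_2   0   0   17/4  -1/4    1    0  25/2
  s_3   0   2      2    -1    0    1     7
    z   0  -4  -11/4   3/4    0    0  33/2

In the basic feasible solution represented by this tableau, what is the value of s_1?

s_1 is not in the basis, so in the current basic feasible solution s_1 = 0.

0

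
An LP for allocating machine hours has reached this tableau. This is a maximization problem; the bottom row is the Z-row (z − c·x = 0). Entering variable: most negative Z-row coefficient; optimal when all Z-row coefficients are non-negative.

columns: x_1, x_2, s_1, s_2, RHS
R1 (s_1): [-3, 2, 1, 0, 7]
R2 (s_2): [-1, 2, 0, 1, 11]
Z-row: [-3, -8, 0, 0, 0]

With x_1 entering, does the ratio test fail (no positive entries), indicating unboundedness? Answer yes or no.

Every constraint-row entry in column x_1 is ≤ 0, so increasing x_1 is unbounded.

yes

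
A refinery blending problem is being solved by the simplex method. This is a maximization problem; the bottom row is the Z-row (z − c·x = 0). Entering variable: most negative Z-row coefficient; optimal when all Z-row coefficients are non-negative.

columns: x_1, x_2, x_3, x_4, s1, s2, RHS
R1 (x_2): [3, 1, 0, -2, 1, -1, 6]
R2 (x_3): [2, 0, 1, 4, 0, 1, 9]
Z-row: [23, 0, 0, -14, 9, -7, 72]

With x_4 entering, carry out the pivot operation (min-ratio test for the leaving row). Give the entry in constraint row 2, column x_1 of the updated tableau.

Ratio test on column x_4 — row 1: entry -2 ≤ 0; row 2: 9/4 = 9/4. Minimum is 9/4 at row 2 (x_3 leaves); pivot element 4.
Divide row 2 by 4; eliminate column x_4 from the other rows.
In the new row 2, the x_1 entry is the old entry divided by the pivot: 2/4 = 1/2.

1/2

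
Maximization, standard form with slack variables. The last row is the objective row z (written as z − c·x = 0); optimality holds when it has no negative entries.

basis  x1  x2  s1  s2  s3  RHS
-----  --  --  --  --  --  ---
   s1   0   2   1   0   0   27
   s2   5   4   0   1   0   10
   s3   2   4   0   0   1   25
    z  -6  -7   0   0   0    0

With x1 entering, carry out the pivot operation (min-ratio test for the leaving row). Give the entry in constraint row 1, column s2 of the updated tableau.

Ratio test on column x1 — row 1: entry 0 ≤ 0; row 2: 10/5 = 2; row 3: 25/2 = 25/2. Minimum is 2 at row 2 (s2 leaves); pivot element 5.
Divide row 2 by 5; eliminate column x1 from the other rows.
Row 1 update in column s2: 0 − 0·(1/5) = 0.

0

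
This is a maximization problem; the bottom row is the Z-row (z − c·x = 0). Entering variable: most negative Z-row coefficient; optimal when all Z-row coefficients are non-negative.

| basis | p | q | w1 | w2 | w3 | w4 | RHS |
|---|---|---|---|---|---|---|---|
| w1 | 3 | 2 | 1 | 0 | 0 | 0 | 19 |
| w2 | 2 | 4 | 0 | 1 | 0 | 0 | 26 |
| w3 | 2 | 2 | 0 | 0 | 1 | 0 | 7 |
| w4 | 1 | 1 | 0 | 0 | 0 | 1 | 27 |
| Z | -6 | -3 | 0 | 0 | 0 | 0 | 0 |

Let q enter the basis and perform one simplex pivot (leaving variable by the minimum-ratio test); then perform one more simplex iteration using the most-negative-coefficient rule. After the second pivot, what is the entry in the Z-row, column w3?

Ratio test on column q — row 1: 19/2 = 19/2; row 2: 26/4 = 13/2; row 3: 7/2 = 7/2; row 4: 27/1 = 27. Minimum is 7/2 at row 3 (w3 leaves); pivot element 2.
Divide row 3 by 2; eliminate column q from the other rows.
Second iteration: most negative Z-row entry is -3 in column p, so p enters.
Ratio test on column p — row 1: 12/1 = 12; row 2: entry -2 ≤ 0; row 3: (7/2)/1 = 7/2; row 4: entry 0 ≤ 0. Minimum is 7/2 at row 3 (q leaves); pivot element 1.
Divide row 3 by 1; eliminate column p from the other rows.
After both pivots, the entry at the Z-row, column w3 is 3.

3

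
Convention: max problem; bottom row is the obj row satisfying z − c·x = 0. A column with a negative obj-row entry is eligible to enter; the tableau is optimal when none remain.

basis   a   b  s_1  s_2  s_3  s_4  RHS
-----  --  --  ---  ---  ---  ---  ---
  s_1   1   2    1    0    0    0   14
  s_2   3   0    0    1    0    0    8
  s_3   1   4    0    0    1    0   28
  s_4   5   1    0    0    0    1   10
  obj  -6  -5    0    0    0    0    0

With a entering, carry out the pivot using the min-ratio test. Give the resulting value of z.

Ratio test on column a — row 1: 14/1 = 14; row 2: 8/3 = 8/3; row 3: 28/1 = 28; row 4: 10/5 = 2. Minimum is 2 at row 4 (s_4 leaves); pivot element 5.
Pivot on row 4; the obj-row RHS becomes 0 − (-6)·2 = 12.

12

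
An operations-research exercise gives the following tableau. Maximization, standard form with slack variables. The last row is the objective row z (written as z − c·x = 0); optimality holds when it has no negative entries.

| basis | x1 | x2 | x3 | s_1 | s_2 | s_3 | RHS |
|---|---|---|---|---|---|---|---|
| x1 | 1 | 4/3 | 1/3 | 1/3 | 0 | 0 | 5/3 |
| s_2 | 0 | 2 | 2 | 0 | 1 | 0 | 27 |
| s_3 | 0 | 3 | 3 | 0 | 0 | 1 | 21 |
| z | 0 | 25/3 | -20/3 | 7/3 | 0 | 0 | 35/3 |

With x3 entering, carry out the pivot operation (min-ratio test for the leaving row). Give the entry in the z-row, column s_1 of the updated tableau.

9

Ratio test on column x3 — row 1: (5/3)/(1/3) = 5; row 2: 27/2 = 27/2; row 3: 21/3 = 7. Minimum is 5 at row 1 (x1 leaves); pivot element 1/3.
Divide row 1 by 1/3; eliminate column x3 from the other rows.
z-row update in column s_1: 7/3 − (-20/3)·1 = 9.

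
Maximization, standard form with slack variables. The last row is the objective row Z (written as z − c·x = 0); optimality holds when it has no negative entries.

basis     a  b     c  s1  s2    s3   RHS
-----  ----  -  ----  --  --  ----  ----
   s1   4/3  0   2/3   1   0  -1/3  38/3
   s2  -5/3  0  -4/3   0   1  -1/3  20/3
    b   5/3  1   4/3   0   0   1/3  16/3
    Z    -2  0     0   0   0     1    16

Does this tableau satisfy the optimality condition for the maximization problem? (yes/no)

no

The Z-row has a negative entry -2 in column a, so it is not optimal.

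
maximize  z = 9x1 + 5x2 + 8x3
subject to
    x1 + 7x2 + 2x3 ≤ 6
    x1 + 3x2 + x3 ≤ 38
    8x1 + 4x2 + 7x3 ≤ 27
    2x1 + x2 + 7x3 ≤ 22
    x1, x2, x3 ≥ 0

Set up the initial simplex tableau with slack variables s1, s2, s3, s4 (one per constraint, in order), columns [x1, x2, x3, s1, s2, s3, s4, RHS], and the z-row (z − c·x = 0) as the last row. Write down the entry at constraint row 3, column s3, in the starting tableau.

1

Slack s3 belongs to constraint 3; its column is the unit vector e_3, so the entry in row 3 is 1.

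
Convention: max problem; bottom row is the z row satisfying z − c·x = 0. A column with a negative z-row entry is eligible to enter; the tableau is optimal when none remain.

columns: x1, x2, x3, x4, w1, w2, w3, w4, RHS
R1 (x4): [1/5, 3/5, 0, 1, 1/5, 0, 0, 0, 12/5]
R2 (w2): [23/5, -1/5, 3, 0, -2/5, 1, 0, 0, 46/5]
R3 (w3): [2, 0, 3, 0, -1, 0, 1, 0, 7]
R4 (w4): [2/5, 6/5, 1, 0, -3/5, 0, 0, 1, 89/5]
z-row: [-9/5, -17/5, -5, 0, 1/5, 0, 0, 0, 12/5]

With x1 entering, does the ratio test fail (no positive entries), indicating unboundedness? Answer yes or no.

no

Column x1 has positive entries in row(s) 1, 2, 3, 4, so the ratio test bounds it — not unbounded.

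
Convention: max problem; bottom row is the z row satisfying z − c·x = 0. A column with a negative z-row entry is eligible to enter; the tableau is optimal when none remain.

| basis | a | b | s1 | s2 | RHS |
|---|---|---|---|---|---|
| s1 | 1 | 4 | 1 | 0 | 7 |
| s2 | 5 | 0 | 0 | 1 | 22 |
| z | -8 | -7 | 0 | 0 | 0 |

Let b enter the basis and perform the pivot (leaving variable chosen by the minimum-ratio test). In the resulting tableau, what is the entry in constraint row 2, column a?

Ratio test on column b — row 1: 7/4 = 7/4; row 2: entry 0 ≤ 0. Minimum is 7/4 at row 1 (s1 leaves); pivot element 4.
Divide row 1 by 4; eliminate column b from the other rows.
Row 2 update in column a: 5 − 0·(1/4) = 5.

5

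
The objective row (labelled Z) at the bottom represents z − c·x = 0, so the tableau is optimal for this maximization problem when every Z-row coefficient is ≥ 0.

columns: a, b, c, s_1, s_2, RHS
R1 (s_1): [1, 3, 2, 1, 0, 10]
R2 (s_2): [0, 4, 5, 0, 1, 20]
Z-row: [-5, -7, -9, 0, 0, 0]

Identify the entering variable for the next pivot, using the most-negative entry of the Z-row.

Negative Z-row entries: a: -5, b: -7, c: -9.
The most negative is -9 in column c, so c enters.

c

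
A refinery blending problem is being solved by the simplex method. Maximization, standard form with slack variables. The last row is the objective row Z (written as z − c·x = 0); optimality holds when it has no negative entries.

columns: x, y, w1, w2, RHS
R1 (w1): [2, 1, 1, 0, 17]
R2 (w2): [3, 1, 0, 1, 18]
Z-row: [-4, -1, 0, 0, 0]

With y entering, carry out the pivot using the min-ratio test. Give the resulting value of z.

Ratio test on column y — row 1: 17/1 = 17; row 2: 18/1 = 18. Minimum is 17 at row 1 (w1 leaves); pivot element 1.
Pivot on row 1; the Z-row RHS becomes 0 − (-1)·17 = 17.

17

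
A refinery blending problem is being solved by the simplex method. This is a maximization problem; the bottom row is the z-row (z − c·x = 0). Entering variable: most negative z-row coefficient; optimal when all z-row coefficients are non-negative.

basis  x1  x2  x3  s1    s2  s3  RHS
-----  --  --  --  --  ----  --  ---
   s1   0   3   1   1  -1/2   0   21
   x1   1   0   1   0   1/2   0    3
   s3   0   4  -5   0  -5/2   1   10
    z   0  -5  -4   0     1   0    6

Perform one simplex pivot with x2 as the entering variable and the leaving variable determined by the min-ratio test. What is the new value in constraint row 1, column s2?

11/8

Ratio test on column x2 — row 1: 21/3 = 7; row 2: entry 0 ≤ 0; row 3: 10/4 = 5/2. Minimum is 5/2 at row 3 (s3 leaves); pivot element 4.
Divide row 3 by 4; eliminate column x2 from the other rows.
Row 1 update in column s2: -1/2 − 3·(-5/8) = 11/8.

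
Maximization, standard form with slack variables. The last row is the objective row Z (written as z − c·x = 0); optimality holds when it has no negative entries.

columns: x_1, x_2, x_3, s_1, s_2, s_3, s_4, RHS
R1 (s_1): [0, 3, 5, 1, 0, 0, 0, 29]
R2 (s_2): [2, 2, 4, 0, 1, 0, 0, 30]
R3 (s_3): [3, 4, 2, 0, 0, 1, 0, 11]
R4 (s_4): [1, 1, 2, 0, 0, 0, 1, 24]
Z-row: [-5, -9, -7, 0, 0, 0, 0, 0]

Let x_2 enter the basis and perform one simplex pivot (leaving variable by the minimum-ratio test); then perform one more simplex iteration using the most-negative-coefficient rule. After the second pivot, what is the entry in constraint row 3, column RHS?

11/2

Ratio test on column x_2 — row 1: 29/3 = 29/3; row 2: 30/2 = 15; row 3: 11/4 = 11/4; row 4: 24/1 = 24. Minimum is 11/4 at row 3 (s_3 leaves); pivot element 4.
Divide row 3 by 4; eliminate column x_2 from the other rows.
Second iteration: most negative Z-row entry is -5/2 in column x_3, so x_3 enters.
Ratio test on column x_3 — row 1: (83/4)/(7/2) = 83/14; row 2: (49/2)/3 = 49/6; row 3: (11/4)/(1/2) = 11/2; row 4: (85/4)/(3/2) = 85/6. Minimum is 11/2 at row 3 (x_2 leaves); pivot element 1/2.
Divide row 3 by 1/2; eliminate column x_3 from the other rows.
After both pivots, the entry at constraint row 3, column RHS is 11/2.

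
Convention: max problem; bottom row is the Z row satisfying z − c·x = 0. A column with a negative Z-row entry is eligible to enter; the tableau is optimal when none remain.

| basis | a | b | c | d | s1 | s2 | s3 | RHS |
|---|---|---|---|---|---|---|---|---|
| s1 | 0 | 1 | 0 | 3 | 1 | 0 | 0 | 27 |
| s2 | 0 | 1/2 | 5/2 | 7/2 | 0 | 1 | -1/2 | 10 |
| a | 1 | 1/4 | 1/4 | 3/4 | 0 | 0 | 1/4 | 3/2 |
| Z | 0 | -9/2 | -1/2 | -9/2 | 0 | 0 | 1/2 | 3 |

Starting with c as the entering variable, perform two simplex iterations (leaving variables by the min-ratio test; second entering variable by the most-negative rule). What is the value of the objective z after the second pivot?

16

Ratio test on column c — row 1: entry 0 ≤ 0; row 2: 10/(5/2) = 4; row 3: (3/2)/(1/4) = 6. Minimum is 4 at row 2 (s2 leaves); pivot element 5/2.
Pivot on row 2; the Z-row RHS becomes 3 − (-1/2)·4 = 5.
Next entering variable (most negative Z-row entry -22/5): b.
Ratio test on column b — row 1: 27/1 = 27; row 2: 4/(1/5) = 20; row 3: (1/2)/(1/5) = 5/2. Minimum is 5/2 at row 3 (a leaves); pivot element 1/5.
After the second pivot the Z-row RHS is 5 − (-22/5)·(5/2) = 16.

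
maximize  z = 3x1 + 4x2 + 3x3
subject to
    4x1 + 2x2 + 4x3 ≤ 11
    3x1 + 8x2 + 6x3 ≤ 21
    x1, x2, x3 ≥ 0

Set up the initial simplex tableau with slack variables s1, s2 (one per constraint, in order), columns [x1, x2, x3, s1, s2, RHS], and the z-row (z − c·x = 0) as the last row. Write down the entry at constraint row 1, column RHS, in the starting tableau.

The RHS of constraint 1 is b_1 = 11.

11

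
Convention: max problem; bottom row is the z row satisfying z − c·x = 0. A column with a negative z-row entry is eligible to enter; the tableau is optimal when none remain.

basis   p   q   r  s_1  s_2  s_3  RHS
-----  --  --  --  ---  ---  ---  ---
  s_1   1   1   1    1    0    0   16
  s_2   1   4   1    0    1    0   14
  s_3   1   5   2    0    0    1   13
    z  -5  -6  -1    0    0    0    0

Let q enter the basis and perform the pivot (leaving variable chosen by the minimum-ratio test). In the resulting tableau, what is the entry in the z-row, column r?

7/5

Ratio test on column q — row 1: 16/1 = 16; row 2: 14/4 = 7/2; row 3: 13/5 = 13/5. Minimum is 13/5 at row 3 (s_3 leaves); pivot element 5.
Divide row 3 by 5; eliminate column q from the other rows.
z-row update in column r: -1 − (-6)·(2/5) = 7/5.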